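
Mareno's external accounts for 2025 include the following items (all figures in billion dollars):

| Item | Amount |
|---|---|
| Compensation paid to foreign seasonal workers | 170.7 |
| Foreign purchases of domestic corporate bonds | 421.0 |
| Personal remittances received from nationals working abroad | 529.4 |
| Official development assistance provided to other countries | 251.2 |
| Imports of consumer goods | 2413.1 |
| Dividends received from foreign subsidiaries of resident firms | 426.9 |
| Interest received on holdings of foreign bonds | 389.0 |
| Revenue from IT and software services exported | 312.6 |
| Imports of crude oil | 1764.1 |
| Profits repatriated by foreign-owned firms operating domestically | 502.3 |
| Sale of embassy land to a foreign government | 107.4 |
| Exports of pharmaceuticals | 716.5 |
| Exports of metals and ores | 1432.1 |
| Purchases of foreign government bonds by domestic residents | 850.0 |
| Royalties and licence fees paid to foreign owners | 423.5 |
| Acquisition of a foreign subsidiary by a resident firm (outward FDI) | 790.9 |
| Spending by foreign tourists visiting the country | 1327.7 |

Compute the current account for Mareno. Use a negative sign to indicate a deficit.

-390.7

Goods: -1764.1 - 2413.1 + 716.5 + 1432.1 = -2028.6
Services: -423.5 + 1327.7 + 312.6 = 1216.8
Primary income: -170.7 + 389.0 - 502.3 + 426.9 = 142.9
Secondary income: 529.4 - 251.2 = 278.2
Current account = (-2028.6) + 1216.8 + 142.9 + 278.2 = -390.7
(Excluded from the current account — financial account: foreign purchases of domestic corporate bonds 421.0, purchases of foreign government bonds by domestic residents 850.0, acquisition of a foreign subsidiary by a resident firm (outward FDI) 790.9; capital account: sale of embassy land to a foreign government 107.4.)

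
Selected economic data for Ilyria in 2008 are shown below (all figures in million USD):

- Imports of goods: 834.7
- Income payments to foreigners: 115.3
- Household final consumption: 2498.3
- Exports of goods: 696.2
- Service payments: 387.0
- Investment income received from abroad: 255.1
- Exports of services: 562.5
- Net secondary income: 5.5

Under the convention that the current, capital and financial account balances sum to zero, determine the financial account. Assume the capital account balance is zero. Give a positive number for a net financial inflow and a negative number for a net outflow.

Goods balance = 696.2 - 834.7 = -138.5
Services balance = 562.5 - 387.0 = 175.5
Trade balance (goods + services) = -138.5 + 175.5 = 37.0
Net primary income = 255.1 - 115.3 = 139.8
Net secondary income = 5.5
Current account = 37.0 + 139.8 + 5.5 = 182.3
Financial account = -(182.3) = -182.3

-182.3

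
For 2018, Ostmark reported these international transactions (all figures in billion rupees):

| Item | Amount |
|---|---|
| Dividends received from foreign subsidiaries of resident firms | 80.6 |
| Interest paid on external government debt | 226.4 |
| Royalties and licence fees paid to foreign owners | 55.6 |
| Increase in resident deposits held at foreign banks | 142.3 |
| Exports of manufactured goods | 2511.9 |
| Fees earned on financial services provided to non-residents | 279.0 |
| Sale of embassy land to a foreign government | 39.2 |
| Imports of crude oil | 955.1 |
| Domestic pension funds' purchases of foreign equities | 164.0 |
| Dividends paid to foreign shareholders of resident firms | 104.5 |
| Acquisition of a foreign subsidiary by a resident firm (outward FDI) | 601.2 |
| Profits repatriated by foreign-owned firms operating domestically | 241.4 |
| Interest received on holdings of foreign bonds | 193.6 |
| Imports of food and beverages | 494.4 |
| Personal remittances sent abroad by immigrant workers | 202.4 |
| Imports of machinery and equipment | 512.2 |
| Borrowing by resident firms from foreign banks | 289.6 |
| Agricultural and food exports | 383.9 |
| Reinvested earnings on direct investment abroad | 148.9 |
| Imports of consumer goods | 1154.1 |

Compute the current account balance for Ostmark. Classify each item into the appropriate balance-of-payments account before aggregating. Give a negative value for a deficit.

-348.2

Goods: -955.1 + 2511.9 - 512.2 - 494.4 + 383.9 - 1154.1 = -220.0
Services: 279.0 - 55.6 = 223.4
Primary income: 148.9 - 104.5 + 193.6 + 80.6 - 226.4 - 241.4 = -149.2
Secondary income: -202.4
Current account = (-220.0) + 223.4 + (-149.2) + (-202.4) = -348.2
(Excluded from the current account — financial account: increase in resident deposits held at foreign banks 142.3, domestic pension funds' purchases of foreign equities 164.0, acquisition of a foreign subsidiary by a resident firm (outward FDI) 601.2, borrowing by resident firms from foreign banks 289.6; capital account: sale of embassy land to a foreign government 39.2.)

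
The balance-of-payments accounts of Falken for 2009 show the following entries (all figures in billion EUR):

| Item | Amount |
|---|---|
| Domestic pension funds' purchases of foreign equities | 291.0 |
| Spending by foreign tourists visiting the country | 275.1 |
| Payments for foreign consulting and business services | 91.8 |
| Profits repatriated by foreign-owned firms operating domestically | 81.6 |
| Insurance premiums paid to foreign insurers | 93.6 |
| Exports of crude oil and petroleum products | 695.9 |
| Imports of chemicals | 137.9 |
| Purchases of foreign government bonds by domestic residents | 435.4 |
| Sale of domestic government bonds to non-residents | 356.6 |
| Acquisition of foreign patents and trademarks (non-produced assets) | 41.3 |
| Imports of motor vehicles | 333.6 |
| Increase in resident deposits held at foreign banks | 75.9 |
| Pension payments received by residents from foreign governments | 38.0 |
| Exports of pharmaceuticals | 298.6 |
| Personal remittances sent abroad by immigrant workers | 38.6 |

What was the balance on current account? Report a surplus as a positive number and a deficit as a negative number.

Goods: -137.9 + 298.6 - 333.6 + 695.9 = 523.0
Services: -93.6 - 91.8 + 275.1 = 89.7
Primary income: -81.6
Secondary income: 38.0 - 38.6 = -0.6
Current account = 523.0 + 89.7 + (-81.6) + (-0.6) = 530.5
(Excluded from the current account — financial account: domestic pension funds' purchases of foreign equities 291.0, purchases of foreign government bonds by domestic residents 435.4, sale of domestic government bonds to non-residents 356.6, increase in resident deposits held at foreign banks 75.9; capital account: acquisition of foreign patents and trademarks (non-produced assets) 41.3.)

530.5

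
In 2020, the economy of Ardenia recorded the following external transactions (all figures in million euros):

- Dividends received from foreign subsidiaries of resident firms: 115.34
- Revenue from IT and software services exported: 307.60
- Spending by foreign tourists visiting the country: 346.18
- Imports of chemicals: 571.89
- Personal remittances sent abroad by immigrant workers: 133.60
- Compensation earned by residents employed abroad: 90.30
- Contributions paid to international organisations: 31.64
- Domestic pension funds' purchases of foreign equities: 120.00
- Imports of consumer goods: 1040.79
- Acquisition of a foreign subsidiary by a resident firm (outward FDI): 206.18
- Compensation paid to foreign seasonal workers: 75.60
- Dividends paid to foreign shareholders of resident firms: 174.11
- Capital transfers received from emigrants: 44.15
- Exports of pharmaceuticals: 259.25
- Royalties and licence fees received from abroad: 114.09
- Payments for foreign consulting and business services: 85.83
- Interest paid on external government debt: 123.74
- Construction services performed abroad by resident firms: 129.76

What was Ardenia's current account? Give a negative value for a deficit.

-874.68

Goods: -571.89 - 1040.79 + 259.25 = -1353.43
Services: 114.09 + 307.60 + 129.76 + 346.18 - 85.83 = 811.80
Primary income: 90.30 - 123.74 - 174.11 + 115.34 - 75.60 = -167.81
Secondary income: -133.60 - 31.64 = -165.24
Current account = (-1353.43) + 811.80 + (-167.81) + (-165.24) = -874.68
(Excluded from the current account — financial account: domestic pension funds' purchases of foreign equities 120.00, acquisition of a foreign subsidiary by a resident firm (outward FDI) 206.18; capital account: capital transfers received from emigrants 44.15.)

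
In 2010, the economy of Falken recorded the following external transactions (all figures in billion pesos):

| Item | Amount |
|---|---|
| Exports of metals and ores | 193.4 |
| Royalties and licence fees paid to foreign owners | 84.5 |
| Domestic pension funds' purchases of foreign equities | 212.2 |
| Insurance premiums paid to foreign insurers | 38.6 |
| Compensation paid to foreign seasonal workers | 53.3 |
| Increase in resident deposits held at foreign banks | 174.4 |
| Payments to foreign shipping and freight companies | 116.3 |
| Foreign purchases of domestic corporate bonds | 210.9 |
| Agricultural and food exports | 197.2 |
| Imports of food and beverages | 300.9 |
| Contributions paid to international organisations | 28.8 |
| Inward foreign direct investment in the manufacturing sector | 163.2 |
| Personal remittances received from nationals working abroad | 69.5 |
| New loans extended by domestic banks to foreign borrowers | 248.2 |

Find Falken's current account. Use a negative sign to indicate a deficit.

Goods: 197.2 + 193.4 - 300.9 = 89.7
Services: -116.3 - 38.6 - 84.5 = -239.4
Primary income: -53.3
Secondary income: -28.8 + 69.5 = 40.7
Current account = 89.7 + (-239.4) + (-53.3) + 40.7 = -162.3
(Excluded from the current account — financial account: domestic pension funds' purchases of foreign equities 212.2, increase in resident deposits held at foreign banks 174.4, foreign purchases of domestic corporate bonds 210.9, inward foreign direct investment in the manufacturing sector 163.2, new loans extended by domestic banks to foreign borrowers 248.2.)

-162.3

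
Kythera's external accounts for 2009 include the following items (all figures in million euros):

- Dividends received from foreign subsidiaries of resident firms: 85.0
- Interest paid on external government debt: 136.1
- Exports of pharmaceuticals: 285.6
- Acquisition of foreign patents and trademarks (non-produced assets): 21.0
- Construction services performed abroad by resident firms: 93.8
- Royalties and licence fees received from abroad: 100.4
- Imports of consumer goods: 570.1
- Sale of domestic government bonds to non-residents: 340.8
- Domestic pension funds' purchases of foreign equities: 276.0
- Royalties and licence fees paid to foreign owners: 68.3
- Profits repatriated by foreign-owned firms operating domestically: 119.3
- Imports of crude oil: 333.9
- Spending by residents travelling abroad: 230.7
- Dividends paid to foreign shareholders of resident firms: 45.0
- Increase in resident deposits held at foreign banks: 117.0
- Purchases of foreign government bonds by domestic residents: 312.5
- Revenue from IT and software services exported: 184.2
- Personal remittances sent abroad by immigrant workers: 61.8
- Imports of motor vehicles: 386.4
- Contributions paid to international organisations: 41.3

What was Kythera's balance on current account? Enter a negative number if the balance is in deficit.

Goods: 285.6 - 386.4 - 570.1 - 333.9 = -1004.8
Services: 93.8 - 68.3 - 230.7 + 100.4 + 184.2 = 79.4
Primary income: -45.0 - 136.1 + 85.0 - 119.3 = -215.4
Secondary income: -41.3 - 61.8 = -103.1
Current account = (-1004.8) + 79.4 + (-215.4) + (-103.1) = -1243.9
(Excluded from the current account — capital account: acquisition of foreign patents and trademarks (non-produced assets) 21.0; financial account: sale of domestic government bonds to non-residents 340.8, domestic pension funds' purchases of foreign equities 276.0, increase in resident deposits held at foreign banks 117.0, purchases of foreign government bonds by domestic residents 312.5.)

-1243.9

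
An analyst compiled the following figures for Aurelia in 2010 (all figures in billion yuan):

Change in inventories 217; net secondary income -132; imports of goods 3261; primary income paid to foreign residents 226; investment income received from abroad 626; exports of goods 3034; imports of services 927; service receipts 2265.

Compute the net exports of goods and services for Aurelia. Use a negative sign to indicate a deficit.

1111

Goods balance = 3034 - 3261 = -227
Services balance = 2265 - 927 = 1338
Trade balance (goods + services) = -227 + 1338 = 1111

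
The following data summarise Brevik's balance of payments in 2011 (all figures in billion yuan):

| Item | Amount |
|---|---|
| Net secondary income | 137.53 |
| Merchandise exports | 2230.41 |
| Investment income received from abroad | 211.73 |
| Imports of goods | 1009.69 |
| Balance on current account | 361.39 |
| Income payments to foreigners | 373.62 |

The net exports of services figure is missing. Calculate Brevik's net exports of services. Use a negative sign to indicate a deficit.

-834.97

Current account = goods balance + services balance + net primary income + net secondary income
Sum of the known components = 1196.36
Net exports of services = CA - (known components) = 361.39 - 1196.36 = -834.97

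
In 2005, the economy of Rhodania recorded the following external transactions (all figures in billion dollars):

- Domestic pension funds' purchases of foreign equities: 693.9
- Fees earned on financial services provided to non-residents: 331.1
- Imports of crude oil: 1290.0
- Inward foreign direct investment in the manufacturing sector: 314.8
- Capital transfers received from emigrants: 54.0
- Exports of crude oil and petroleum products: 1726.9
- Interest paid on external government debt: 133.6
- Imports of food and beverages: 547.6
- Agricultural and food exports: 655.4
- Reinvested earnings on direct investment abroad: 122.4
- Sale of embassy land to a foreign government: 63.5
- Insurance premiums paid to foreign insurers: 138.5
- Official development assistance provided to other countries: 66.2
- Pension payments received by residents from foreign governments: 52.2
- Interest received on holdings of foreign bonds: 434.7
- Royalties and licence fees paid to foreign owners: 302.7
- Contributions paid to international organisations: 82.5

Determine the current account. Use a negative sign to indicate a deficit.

761.6

Goods: -1290.0 + 655.4 - 547.6 + 1726.9 = 544.7
Services: -138.5 - 302.7 + 331.1 = -110.1
Primary income: 122.4 - 133.6 + 434.7 = 423.5
Secondary income: -66.2 - 82.5 + 52.2 = -96.5
Current account = 544.7 + (-110.1) + 423.5 + (-96.5) = 761.6
(Excluded from the current account — financial account: domestic pension funds' purchases of foreign equities 693.9, inward foreign direct investment in the manufacturing sector 314.8; capital account: capital transfers received from emigrants 54.0, sale of embassy land to a foreign government 63.5.)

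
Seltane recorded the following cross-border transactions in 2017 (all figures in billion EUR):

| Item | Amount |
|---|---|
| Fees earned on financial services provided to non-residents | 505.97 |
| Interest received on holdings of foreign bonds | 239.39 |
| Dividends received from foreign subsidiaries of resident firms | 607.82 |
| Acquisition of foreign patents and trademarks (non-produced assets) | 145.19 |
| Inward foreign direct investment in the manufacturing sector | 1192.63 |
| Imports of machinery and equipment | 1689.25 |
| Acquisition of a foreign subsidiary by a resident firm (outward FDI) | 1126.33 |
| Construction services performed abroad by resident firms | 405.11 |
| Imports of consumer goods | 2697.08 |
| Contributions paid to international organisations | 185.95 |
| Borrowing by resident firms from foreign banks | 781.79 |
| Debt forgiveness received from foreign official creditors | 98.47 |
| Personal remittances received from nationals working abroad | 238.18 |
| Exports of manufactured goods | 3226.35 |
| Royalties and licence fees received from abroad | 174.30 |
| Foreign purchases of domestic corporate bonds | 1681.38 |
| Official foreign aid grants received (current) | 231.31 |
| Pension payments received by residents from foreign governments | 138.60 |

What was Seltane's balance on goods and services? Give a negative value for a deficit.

Goods: -1689.25 + 3226.35 - 2697.08 = -1159.98
Services: 174.30 + 505.97 + 405.11 = 1085.38
Trade balance = -1159.98 + 1085.38 = -74.60
(Excluded from the trade balance — primary income: interest received on holdings of foreign bonds 239.39, dividends received from foreign subsidiaries of resident firms 607.82; capital account: acquisition of foreign patents and trademarks (non-produced assets) 145.19, debt forgiveness received from foreign official creditors 98.47; financial account: inward foreign direct investment in the manufacturing sector 1192.63, acquisition of a foreign subsidiary by a resident firm (outward FDI) 1126.33, borrowing by resident firms from foreign banks 781.79, foreign purchases of domestic corporate bonds 1681.38; secondary income: contributions paid to international organisations 185.95, personal remittances received from nationals working abroad 238.18, official foreign aid grants received (current) 231.31, pension payments received by residents from foreign governments 138.60.)

-74.60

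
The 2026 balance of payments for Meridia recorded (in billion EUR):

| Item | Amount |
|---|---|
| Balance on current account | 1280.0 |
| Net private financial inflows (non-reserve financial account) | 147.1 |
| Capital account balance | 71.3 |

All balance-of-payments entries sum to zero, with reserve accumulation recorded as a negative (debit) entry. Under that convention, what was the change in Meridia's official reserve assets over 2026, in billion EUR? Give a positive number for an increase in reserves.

Official reserve transactions balance = -(1280.0 + 71.3 + 147.1) = -1498.4
An accumulation of reserves is recorded as a debit (negative entry), so the change in the stock of reserves is the negative of that balance.
Change in official reserves = -(-1498.4) = 1498.4

1498.4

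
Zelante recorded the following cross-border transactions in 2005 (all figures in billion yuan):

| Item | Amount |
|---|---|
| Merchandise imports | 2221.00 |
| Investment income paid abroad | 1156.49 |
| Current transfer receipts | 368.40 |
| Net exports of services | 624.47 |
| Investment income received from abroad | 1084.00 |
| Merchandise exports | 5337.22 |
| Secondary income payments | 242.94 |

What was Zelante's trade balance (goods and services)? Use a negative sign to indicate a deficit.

Goods balance = 5337.22 - 2221.00 = 3116.22
Services balance = 624.47
Trade balance (goods + services) = 3116.22 + 624.47 = 3740.69

3740.69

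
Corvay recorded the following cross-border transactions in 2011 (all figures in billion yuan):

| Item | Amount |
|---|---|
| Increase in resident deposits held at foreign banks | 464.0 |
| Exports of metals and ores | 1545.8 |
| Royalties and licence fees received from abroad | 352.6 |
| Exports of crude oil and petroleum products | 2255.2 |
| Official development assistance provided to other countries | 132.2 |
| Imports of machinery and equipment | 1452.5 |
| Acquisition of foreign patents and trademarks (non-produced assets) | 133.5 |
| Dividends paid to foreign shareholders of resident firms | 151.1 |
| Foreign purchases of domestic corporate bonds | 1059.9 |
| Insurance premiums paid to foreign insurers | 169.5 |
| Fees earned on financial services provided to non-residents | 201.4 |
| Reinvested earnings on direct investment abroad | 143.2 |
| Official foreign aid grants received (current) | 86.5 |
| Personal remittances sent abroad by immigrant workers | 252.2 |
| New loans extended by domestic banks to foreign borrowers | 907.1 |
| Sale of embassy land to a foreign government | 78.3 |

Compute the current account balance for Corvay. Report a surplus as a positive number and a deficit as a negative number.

Goods: 1545.8 - 1452.5 + 2255.2 = 2348.5
Services: 352.6 + 201.4 - 169.5 = 384.5
Primary income: 143.2 - 151.1 = -7.9
Secondary income: -252.2 - 132.2 + 86.5 = -297.9
Current account = 2348.5 + 384.5 + (-7.9) + (-297.9) = 2427.2
(Excluded from the current account — financial account: increase in resident deposits held at foreign banks 464.0, foreign purchases of domestic corporate bonds 1059.9, new loans extended by domestic banks to foreign borrowers 907.1; capital account: acquisition of foreign patents and trademarks (non-produced assets) 133.5, sale of embassy land to a foreign government 78.3.)

2427.2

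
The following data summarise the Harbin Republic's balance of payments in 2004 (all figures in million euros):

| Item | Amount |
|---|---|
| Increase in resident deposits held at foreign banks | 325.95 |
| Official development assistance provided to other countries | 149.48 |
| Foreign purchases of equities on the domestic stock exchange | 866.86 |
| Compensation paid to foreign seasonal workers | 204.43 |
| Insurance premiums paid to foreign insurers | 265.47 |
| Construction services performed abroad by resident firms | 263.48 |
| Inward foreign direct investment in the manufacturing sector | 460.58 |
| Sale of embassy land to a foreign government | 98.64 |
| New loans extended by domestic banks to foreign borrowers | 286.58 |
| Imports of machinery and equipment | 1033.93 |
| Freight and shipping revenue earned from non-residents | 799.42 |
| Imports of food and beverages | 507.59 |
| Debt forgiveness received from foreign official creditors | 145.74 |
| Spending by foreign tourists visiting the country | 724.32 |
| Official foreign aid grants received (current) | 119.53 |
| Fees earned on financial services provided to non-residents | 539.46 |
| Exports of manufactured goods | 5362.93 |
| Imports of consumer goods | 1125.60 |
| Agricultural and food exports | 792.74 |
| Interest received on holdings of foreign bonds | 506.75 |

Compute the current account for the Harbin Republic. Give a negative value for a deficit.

5822.13

Goods: 792.74 + 5362.93 - 1033.93 - 507.59 - 1125.60 = 3488.55
Services: 263.48 + 799.42 - 265.47 + 724.32 + 539.46 = 2061.21
Primary income: -204.43 + 506.75 = 302.32
Secondary income: -149.48 + 119.53 = -29.95
Current account = 3488.55 + 2061.21 + 302.32 + (-29.95) = 5822.13
(Excluded from the current account — financial account: increase in resident deposits held at foreign banks 325.95, foreign purchases of equities on the domestic stock exchange 866.86, inward foreign direct investment in the manufacturing sector 460.58, new loans extended by domestic banks to foreign borrowers 286.58; capital account: sale of embassy land to a foreign government 98.64, debt forgiveness received from foreign official creditors 145.74.)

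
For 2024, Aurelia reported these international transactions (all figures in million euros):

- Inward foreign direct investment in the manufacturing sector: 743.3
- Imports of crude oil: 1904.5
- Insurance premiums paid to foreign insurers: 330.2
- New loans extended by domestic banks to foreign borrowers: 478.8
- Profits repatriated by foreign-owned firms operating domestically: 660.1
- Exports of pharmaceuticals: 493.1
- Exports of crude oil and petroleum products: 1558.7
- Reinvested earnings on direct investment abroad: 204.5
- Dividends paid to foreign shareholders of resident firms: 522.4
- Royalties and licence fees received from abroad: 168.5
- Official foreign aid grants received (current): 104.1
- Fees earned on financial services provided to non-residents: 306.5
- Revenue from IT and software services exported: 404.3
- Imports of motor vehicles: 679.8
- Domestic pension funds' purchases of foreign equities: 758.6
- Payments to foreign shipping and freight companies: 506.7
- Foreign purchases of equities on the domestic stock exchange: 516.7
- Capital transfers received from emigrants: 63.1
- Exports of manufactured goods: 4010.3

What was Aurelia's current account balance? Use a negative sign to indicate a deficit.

2646.3

Goods: -1904.5 + 493.1 - 679.8 + 4010.3 + 1558.7 = 3477.8
Services: 404.3 + 168.5 - 330.2 - 506.7 + 306.5 = 42.4
Primary income: 204.5 - 522.4 - 660.1 = -978.0
Secondary income: 104.1
Current account = 3477.8 + 42.4 + (-978.0) + 104.1 = 2646.3
(Excluded from the current account — financial account: inward foreign direct investment in the manufacturing sector 743.3, new loans extended by domestic banks to foreign borrowers 478.8, domestic pension funds' purchases of foreign equities 758.6, foreign purchases of equities on the domestic stock exchange 516.7; capital account: capital transfers received from emigrants 63.1.)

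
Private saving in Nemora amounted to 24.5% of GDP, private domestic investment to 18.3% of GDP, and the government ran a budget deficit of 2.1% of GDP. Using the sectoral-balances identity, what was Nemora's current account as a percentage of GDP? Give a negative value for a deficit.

4.1

By the sectoral-balances identity, CA = (S_private - I) + (T - G).
Private balance = 24.5 - 18.3 = 6.2
Government balance (T - G) = -2.1
CA = 6.2 + (-2.1) = 4.1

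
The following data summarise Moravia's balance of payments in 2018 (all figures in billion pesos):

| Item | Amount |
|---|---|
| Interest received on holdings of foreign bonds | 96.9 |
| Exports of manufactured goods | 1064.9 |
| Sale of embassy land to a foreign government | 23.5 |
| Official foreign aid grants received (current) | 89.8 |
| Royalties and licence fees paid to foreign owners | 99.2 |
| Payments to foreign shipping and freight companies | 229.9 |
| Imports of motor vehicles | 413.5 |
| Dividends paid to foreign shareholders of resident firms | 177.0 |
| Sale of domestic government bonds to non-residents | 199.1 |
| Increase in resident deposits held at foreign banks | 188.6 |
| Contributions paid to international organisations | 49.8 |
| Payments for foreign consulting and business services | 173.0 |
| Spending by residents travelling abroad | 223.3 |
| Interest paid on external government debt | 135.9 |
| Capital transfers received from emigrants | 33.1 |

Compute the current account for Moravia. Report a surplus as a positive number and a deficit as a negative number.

-250.0

Goods: 1064.9 - 413.5 = 651.4
Services: -223.3 - 173.0 - 229.9 - 99.2 = -725.4
Primary income: 96.9 - 135.9 - 177.0 = -216.0
Secondary income: -49.8 + 89.8 = 40.0
Current account = 651.4 + (-725.4) + (-216.0) + 40.0 = -250.0
(Excluded from the current account — capital account: sale of embassy land to a foreign government 23.5, capital transfers received from emigrants 33.1; financial account: sale of domestic government bonds to non-residents 199.1, increase in resident deposits held at foreign banks 188.6.)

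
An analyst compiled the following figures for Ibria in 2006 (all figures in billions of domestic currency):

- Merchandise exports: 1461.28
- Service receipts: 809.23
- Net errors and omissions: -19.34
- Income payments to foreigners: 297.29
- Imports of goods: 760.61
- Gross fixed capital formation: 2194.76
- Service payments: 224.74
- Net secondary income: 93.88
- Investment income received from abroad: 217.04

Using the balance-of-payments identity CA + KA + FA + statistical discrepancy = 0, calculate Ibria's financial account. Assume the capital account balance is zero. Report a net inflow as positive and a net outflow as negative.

-1279.45

Goods balance = 1461.28 - 760.61 = 700.67
Services balance = 809.23 - 224.74 = 584.49
Trade balance (goods + services) = 700.67 + 584.49 = 1285.16
Net primary income = 217.04 - 297.29 = -80.25
Net secondary income = 93.88
Current account = 1285.16 + (-80.25) + 93.88 = 1298.79
Financial account = -(1298.79 + (-19.34)) = -1279.45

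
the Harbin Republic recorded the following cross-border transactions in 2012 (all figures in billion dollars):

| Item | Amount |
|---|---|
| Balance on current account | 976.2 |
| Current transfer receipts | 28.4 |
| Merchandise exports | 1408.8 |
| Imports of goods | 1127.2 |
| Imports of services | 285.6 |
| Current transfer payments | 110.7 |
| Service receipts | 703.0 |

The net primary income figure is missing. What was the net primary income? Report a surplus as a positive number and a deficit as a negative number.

359.5

Current account = goods balance + services balance + net primary income + net secondary income
Sum of the known components = 616.7
Net primary income = CA - (known components) = 976.2 - 616.7 = 359.5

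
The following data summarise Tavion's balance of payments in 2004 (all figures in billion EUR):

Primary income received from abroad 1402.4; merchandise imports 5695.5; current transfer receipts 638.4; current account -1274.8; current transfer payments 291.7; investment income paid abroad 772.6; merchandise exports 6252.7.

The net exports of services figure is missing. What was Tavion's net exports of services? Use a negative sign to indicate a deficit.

-2808.5

Current account = goods balance + services balance + net primary income + net secondary income
Sum of the known components = 1533.7
Net exports of services = CA - (known components) = -1274.8 - 1533.7 = -2808.5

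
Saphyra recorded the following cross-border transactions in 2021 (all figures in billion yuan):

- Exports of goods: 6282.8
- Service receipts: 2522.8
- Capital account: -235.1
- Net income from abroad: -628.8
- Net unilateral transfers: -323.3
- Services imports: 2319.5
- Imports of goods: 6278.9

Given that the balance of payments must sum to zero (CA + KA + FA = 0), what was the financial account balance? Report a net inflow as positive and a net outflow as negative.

Goods balance = 6282.8 - 6278.9 = 3.9
Services balance = 2522.8 - 2319.5 = 203.3
Trade balance (goods + services) = 3.9 + 203.3 = 207.2
Net primary income = -628.8
Net secondary income = -323.3
Current account = 207.2 + (-628.8) + (-323.3) = -744.9
Financial account = -(-744.9 + (-235.1)) = 980.0

980.0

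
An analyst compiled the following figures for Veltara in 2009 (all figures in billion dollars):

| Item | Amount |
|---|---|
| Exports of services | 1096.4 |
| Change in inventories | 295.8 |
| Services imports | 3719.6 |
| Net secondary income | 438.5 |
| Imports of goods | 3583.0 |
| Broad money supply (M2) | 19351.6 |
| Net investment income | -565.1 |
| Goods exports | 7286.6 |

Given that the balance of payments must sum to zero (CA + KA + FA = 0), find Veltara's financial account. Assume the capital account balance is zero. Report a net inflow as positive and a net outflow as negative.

-953.8

Goods balance = 7286.6 - 3583.0 = 3703.6
Services balance = 1096.4 - 3719.6 = -2623.2
Trade balance (goods + services) = 3703.6 + (-2623.2) = 1080.4
Net primary income = -565.1
Net secondary income = 438.5
Current account = 1080.4 + (-565.1) + 438.5 = 953.8
Financial account = -(953.8) = -953.8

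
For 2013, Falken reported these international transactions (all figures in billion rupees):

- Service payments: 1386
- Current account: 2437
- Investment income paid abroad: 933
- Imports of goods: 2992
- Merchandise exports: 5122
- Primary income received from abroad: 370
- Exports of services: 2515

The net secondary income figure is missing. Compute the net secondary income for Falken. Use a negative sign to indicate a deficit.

-259

Current account = goods balance + services balance + net primary income + net secondary income
Sum of the known components = 2696
Net secondary income = CA - (known components) = 2437 - 2696 = -259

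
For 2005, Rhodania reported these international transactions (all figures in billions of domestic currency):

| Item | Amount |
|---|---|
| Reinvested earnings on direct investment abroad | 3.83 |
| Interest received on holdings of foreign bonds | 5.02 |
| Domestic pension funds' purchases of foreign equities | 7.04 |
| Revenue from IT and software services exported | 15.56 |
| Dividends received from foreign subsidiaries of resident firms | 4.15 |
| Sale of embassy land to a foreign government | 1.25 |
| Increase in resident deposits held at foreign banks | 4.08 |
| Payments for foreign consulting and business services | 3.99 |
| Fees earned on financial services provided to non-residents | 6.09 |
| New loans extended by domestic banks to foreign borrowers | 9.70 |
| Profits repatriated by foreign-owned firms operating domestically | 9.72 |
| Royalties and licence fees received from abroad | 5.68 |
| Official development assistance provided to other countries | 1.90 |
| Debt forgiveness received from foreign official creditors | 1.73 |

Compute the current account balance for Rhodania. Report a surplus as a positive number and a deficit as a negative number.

Services: 5.68 - 3.99 + 6.09 + 15.56 = 23.34
Primary income: -9.72 + 5.02 + 3.83 + 4.15 = 3.28
Secondary income: -1.90
Current account = 23.34 + 3.28 + (-1.90) = 24.72
(Excluded from the current account — financial account: domestic pension funds' purchases of foreign equities 7.04, increase in resident deposits held at foreign banks 4.08, new loans extended by domestic banks to foreign borrowers 9.70; capital account: sale of embassy land to a foreign government 1.25, debt forgiveness received from foreign official creditors 1.73.)

24.72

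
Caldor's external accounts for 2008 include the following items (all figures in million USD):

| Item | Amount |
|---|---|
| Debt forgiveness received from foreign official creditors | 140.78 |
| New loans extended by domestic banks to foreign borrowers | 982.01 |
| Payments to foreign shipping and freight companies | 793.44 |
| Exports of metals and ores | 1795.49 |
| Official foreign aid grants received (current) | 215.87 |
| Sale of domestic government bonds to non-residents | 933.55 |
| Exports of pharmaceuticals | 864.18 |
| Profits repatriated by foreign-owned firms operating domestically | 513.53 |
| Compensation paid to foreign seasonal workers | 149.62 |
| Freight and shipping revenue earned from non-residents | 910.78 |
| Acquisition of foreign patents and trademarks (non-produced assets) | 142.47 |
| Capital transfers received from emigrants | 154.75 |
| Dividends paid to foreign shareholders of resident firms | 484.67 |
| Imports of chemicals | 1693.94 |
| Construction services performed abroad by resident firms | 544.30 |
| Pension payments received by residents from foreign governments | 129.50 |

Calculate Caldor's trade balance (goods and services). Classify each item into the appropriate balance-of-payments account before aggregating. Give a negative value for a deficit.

1627.37

Goods: -1693.94 + 864.18 + 1795.49 = 965.73
Services: 910.78 - 793.44 + 544.30 = 661.64
Trade balance = 965.73 + 661.64 = 1627.37
(Excluded from the trade balance — capital account: debt forgiveness received from foreign official creditors 140.78, acquisition of foreign patents and trademarks (non-produced assets) 142.47, capital transfers received from emigrants 154.75; financial account: new loans extended by domestic banks to foreign borrowers 982.01, sale of domestic government bonds to non-residents 933.55; secondary income: official foreign aid grants received (current) 215.87, pension payments received by residents from foreign governments 129.50; primary income: profits repatriated by foreign-owned firms operating domestically 513.53, compensation paid to foreign seasonal workers 149.62, dividends paid to foreign shareholders of resident firms 484.67.)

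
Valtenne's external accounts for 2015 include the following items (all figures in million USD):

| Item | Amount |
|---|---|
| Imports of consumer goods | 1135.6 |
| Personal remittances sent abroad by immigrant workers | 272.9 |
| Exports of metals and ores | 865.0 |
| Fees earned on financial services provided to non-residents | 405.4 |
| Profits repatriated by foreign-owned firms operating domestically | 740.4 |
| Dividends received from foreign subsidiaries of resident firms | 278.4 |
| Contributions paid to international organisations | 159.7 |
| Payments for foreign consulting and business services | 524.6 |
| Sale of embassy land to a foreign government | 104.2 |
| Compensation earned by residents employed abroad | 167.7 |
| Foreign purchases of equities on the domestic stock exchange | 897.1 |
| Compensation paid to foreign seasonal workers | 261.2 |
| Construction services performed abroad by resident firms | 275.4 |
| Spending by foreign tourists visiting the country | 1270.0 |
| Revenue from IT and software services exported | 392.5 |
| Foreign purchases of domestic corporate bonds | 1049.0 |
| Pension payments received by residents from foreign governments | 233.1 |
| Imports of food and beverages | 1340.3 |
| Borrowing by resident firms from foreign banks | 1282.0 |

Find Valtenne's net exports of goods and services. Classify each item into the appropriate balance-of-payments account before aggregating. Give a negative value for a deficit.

207.8

Goods: -1340.3 + 865.0 - 1135.6 = -1610.9
Services: -524.6 + 275.4 + 405.4 + 392.5 + 1270.0 = 1818.7
Trade balance = -1610.9 + 1818.7 = 207.8
(Excluded from the trade balance — secondary income: personal remittances sent abroad by immigrant workers 272.9, contributions paid to international organisations 159.7, pension payments received by residents from foreign governments 233.1; primary income: profits repatriated by foreign-owned firms operating domestically 740.4, dividends received from foreign subsidiaries of resident firms 278.4, compensation earned by residents employed abroad 167.7, compensation paid to foreign seasonal workers 261.2; capital account: sale of embassy land to a foreign government 104.2; financial account: foreign purchases of equities on the domestic stock exchange 897.1, foreign purchases of domestic corporate bonds 1049.0, borrowing by resident firms from foreign banks 1282.0.)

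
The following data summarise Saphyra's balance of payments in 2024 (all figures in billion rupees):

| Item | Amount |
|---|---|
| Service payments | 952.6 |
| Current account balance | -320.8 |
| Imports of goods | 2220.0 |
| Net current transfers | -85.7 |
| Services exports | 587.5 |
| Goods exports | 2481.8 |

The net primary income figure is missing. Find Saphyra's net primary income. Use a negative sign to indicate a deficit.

-131.8

Current account = goods balance + services balance + net primary income + net secondary income
Sum of the known components = -189.0
Net primary income = CA - (known components) = -320.8 - (-189.0) = -131.8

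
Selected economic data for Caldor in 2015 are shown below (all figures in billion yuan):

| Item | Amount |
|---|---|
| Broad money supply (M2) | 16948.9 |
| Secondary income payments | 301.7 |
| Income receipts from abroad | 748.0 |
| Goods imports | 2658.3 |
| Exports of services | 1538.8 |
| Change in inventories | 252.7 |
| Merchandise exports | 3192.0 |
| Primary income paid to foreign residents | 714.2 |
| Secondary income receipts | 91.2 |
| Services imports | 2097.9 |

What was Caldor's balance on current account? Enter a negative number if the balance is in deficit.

Goods balance = 3192.0 - 2658.3 = 533.7
Services balance = 1538.8 - 2097.9 = -559.1
Trade balance (goods + services) = 533.7 + (-559.1) = -25.4
Net primary income = 748.0 - 714.2 = 33.8
Net secondary income = 91.2 - 301.7 = -210.5
Current account = -25.4 + 33.8 + (-210.5) = -202.1

-202.1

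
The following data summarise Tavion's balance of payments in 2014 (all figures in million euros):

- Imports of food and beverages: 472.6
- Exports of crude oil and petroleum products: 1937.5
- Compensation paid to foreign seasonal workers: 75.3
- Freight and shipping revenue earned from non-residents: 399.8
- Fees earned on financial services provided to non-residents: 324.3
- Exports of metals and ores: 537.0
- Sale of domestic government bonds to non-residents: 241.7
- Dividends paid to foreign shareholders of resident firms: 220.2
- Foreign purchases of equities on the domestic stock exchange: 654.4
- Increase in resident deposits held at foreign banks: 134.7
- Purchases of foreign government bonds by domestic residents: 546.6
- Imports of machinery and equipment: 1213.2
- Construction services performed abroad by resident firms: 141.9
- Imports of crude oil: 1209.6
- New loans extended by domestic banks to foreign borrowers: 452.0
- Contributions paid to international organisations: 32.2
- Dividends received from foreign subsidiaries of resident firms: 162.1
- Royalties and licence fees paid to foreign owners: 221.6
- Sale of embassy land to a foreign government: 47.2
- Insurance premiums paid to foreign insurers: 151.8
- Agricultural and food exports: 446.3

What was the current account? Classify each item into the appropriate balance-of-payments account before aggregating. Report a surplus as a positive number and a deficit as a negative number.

352.4

Goods: 537.0 - 472.6 - 1209.6 + 1937.5 - 1213.2 + 446.3 = 25.4
Services: 324.3 + 141.9 - 221.6 + 399.8 - 151.8 = 492.6
Primary income: -75.3 - 220.2 + 162.1 = -133.4
Secondary income: -32.2
Current account = 25.4 + 492.6 + (-133.4) + (-32.2) = 352.4
(Excluded from the current account — financial account: sale of domestic government bonds to non-residents 241.7, foreign purchases of equities on the domestic stock exchange 654.4, increase in resident deposits held at foreign banks 134.7, purchases of foreign government bonds by domestic residents 546.6, new loans extended by domestic banks to foreign borrowers 452.0; capital account: sale of embassy land to a foreign government 47.2.)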